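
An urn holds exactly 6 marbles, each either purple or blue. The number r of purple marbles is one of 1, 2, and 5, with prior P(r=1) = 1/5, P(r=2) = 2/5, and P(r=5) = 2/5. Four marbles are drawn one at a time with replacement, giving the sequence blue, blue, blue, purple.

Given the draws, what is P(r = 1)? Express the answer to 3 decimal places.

The likelihood of the observed sequence under each hypothesis: P(data | r = 1) = (5/6)(5/6)(5/6)(1/6) = 0.096451; P(data | r = 2) = (4/6)(4/6)(4/6)(2/6) = 0.098765; P(data | r = 5) = (1/6)(1/6)(1/6)(5/6) = 0.003858.
Multiplying each by its prior: 1/5 · 0.096451 = 0.01929, 2/5 · 0.098765 = 0.039506, 2/5 · 0.003858 = 0.0015432; with total 0.06034.
Therefore the posterior P(r = 1 | data) = (0.01929) / (0.06034) = 0.31969.

0.320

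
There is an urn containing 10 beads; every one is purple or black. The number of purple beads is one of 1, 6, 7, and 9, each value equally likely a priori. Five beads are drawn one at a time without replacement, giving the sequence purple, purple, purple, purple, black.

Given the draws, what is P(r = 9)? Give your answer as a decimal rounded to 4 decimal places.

0.4330

For each hypothesis, P(data | H) works out to: P(data | r = 1) = (1/10)(0/9) = 0; P(data | r = 6) = (6/10)(5/9)(4/8)(3/7)(4/6) = 0.047619; P(data | r = 7) = (7/10)(6/9)(5/8)(4/7)(3/6) = 0.083333; P(data | r = 9) = (9/10)(8/9)(7/8)(6/7)(1/6) = 0.1.
Weighting by the prior gives 1/4 · 0 = 0, 1/4 · 0.047619 = 0.011905, 1/4 · 0.083333 = 0.020833, 1/4 · 0.1 = 0.025; summing to 0.057738.
So P(r = 9 | data) = (0.025) / (0.057738) = 0.43299.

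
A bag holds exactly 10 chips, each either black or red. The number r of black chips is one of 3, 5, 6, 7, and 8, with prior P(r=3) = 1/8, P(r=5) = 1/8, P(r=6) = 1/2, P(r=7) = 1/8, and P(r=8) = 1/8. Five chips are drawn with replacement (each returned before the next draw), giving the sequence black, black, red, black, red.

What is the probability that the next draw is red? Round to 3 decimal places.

0.400

Under each hypothesis, the probability of the observed sequence is: P(data | r = 3) = (3/10)(3/10)(7/10)(3/10)(7/10) = 0.01323; P(data | r = 5) = (5/10)(5/10)(5/10)(5/10)(5/10) = 0.03125; P(data | r = 6) = (6/10)(6/10)(4/10)(6/10)(4/10) = 0.03456; P(data | r = 7) = (7/10)(7/10)(3/10)(7/10)(3/10) = 0.03087; P(data | r = 8) = (8/10)(8/10)(2/10)(8/10)(2/10) = 0.02048.
The prior-weighted likelihoods are 1/8 · 0.01323 = 0.0016538, 1/8 · 0.03125 = 0.0039062, 1/2 · 0.03456 = 0.01728, 1/8 · 0.03087 = 0.0038588, 1/8 · 0.02048 = 0.00256; these sum to 0.029259.
The posterior is then P(r = 3 | data) = 0.056522, P(r = 5 | data) = 0.13351, P(r = 6 | data) = 0.59059, P(r = 7 | data) = 0.13188, P(r = 8 | data) = 0.087495.
The predictive probability is P(red next | data) = (7/10)(0.056522) + (1/2)(0.13351) + (2/5)(0.59059) + (3/10)(0.13188) + (1/5)(0.087495) = 0.39962.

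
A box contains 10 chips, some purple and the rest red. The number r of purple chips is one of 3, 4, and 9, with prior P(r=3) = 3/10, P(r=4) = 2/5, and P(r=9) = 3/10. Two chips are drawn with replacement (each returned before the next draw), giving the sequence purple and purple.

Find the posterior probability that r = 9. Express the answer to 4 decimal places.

0.7275

Compute the likelihood of the observed sequence for each case: P(data | r = 3) = (3/10)(3/10) = 9/100; P(data | r = 4) = (4/10)(4/10) = 4/25; P(data | r = 9) = (9/10)(9/10) = 81/100.
Weighting by the prior gives 3/10 · 9/100 = 27/1000, 2/5 · 4/25 = 8/125, 3/10 · 81/100 = 243/1000; with total 167/500.
Hence P(r = 9 | data) = (243/1000) / (167/500) = 243/334.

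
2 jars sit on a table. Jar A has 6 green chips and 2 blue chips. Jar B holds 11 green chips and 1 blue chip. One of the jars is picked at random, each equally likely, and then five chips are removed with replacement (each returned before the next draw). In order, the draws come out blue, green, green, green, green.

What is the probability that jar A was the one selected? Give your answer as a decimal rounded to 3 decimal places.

0.573

The likelihood of the observed sequence under each hypothesis: P(data | jar A) = (2/8)(6/8)(6/8)(6/8)(6/8) = 0.079102; P(data | jar B) = (1/12)(11/12)(11/12)(11/12)(11/12) = 0.058839.
Weighting by the prior gives 1/2 · 0.079102 = 0.039551, 1/2 · 0.058839 = 0.029419; with total 0.06897.
Hence P(jar A | data) = (0.039551) / (0.06897) = 0.57345.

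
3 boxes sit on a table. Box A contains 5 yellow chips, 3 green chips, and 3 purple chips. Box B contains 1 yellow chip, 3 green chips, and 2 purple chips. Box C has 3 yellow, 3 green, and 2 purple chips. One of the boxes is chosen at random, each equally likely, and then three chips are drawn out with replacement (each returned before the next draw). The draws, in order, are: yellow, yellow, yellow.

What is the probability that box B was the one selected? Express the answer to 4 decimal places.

For each hypothesis, P(data | H) works out to: P(data | box A) = (5/11)(5/11)(5/11) = 0.093914; P(data | box B) = (1/6)(1/6)(1/6) = 0.0046296; P(data | box C) = (3/8)(3/8)(3/8) = 0.052734.
Multiplying each by its prior: 1/3 · 0.093914 = 0.031305, 1/3 · 0.0046296 = 0.0015432, 1/3 · 0.052734 = 0.017578; summing to 0.050426.
Therefore the posterior P(box B | data) = (0.0015432) / (0.050426) = 0.030603.

0.0306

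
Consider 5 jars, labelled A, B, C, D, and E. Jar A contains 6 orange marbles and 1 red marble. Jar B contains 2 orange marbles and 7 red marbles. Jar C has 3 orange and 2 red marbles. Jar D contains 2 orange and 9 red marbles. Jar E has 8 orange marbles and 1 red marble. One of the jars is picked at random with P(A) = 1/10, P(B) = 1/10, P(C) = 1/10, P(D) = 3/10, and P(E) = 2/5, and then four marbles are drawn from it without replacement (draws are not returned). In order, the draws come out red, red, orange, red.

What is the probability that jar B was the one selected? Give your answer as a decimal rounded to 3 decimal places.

0.267

The likelihood of the observed sequence under each hypothesis: P(data | jar A) = (1/7)(0/6) = 0; P(data | jar B) = (7/9)(6/8)(2/7)(5/6) = 0.13889; P(data | jar C) = (2/5)(1/4)(3/3)(0/2) = 0; P(data | jar D) = (9/11)(8/10)(2/9)(7/8) = 0.12727; P(data | jar E) = (1/9)(0/8) = 0.
The prior-weighted likelihoods are 1/10 · 0 = 0, 1/10 · 0.13889 = 0.013889, 1/10 · 0 = 0, 3/10 · 0.12727 = 0.038182, 2/5 · 0 = 0; with total 0.052071.
By Bayes' rule, P(jar B | data) = (0.013889) / (0.052071) = 0.26673.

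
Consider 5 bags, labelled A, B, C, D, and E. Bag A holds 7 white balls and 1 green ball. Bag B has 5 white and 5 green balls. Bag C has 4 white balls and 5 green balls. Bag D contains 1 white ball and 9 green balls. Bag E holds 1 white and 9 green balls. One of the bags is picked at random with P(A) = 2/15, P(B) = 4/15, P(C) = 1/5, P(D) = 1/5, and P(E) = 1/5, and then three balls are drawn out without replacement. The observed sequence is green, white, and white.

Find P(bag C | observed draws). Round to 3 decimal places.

0.307

The likelihood of the observed sequence under each hypothesis: P(data | bag A) = (1/8)(7/7)(6/6) = 0.125; P(data | bag B) = (5/10)(5/9)(4/8) = 0.13889; P(data | bag C) = (5/9)(4/8)(3/7) = 0.11905; P(data | bag D) = (9/10)(1/9)(0/8) = 0; P(data | bag E) = (9/10)(1/9)(0/8) = 0.
Multiplying each by its prior: 2/15 · 0.125 = 0.016667, 4/15 · 0.13889 = 0.037037, 1/5 · 0.11905 = 0.02381, 1/5 · 0 = 0, 1/5 · 0 = 0; summing to 0.077513.
By Bayes' rule, P(bag C | data) = (0.02381) / (0.077513) = 0.30717.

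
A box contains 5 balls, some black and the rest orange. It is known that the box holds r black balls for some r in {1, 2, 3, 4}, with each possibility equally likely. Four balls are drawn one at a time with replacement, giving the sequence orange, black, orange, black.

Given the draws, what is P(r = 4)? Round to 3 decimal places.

For each hypothesis, P(data | H) works out to: P(data | r = 1) = (4/5)(1/5)(4/5)(1/5) = 16/625; P(data | r = 2) = (3/5)(2/5)(3/5)(2/5) = 36/625; P(data | r = 3) = (2/5)(3/5)(2/5)(3/5) = 36/625; P(data | r = 4) = (1/5)(4/5)(1/5)(4/5) = 16/625.
Weighting by the prior gives 1/4 · 16/625 = 4/625, 1/4 · 36/625 = 9/625, 1/4 · 36/625 = 9/625, 1/4 · 16/625 = 4/625; with total 26/625.
Hence P(r = 4 | data) = (4/625) / (26/625) = 2/13.

0.154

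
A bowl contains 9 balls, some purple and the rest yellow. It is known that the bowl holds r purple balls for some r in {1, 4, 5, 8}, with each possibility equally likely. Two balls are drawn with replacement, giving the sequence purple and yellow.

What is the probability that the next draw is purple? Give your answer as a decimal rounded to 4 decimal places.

0.5000

Compute the likelihood of the observed sequence for each case: P(data | r = 1) = (1/9)(8/9) = 8/81; P(data | r = 4) = (4/9)(5/9) = 20/81; P(data | r = 5) = (5/9)(4/9) = 20/81; P(data | r = 8) = (8/9)(1/9) = 8/81.
Weighting by the prior gives 1/4 · 8/81 = 2/81, 1/4 · 20/81 = 5/81, 1/4 · 20/81 = 5/81, 1/4 · 8/81 = 2/81; summing to 14/81.
Normalising, the posterior is P(r = 1 | data) = 1/7, P(r = 4 | data) = 5/14, P(r = 5 | data) = 5/14, P(r = 8 | data) = 1/7.
The predictive probability is P(purple next | data) = (1/9)(1/7) + (4/9)(5/14) + (5/9)(5/14) + (8/9)(1/7) = 1/2.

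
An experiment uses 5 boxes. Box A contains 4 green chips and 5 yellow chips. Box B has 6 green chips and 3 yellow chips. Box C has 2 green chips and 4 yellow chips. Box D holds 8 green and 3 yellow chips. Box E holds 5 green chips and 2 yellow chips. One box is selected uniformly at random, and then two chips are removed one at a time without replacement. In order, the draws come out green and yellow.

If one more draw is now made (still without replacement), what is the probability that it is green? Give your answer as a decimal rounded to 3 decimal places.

0.579

The likelihood of the observed sequence under each hypothesis: P(data | box A) = (4/9)(5/8) = 0.27778; P(data | box B) = (6/9)(3/8) = 0.25; P(data | box C) = (2/6)(4/5) = 0.26667; P(data | box D) = (8/11)(3/10) = 0.21818; P(data | box E) = (5/7)(2/6) = 0.2381.
Weighting by the prior gives 1/5 · 0.27778 = 0.055556, 1/5 · 0.25 = 0.05, 1/5 · 0.26667 = 0.053333, 1/5 · 0.21818 = 0.043636, 1/5 · 0.2381 = 0.047619; summing to 0.25014.
The posterior is then P(box A | data) = 0.22209, P(box B | data) = 0.19988, P(box C | data) = 0.21321, P(box D | data) = 0.17444, P(box E | data) = 0.19037.
The predictive probability is P(green next | data) = (3/7)(0.22209) + (5/7)(0.19988) + (1/4)(0.21321) + (7/9)(0.17444) + (4/5)(0.19037) = 0.57923.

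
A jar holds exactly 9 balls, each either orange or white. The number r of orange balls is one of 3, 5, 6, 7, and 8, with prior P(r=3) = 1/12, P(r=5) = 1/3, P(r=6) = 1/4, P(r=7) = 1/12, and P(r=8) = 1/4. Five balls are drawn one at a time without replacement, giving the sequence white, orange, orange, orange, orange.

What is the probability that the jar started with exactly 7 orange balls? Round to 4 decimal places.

0.1414

Compute the likelihood of the observed sequence for each case: P(data | r = 3) = (6/9)(3/8)(2/7)(1/6)(0/5) = 0; P(data | r = 5) = (4/9)(5/8)(4/7)(3/6)(2/5) = 2/63; P(data | r = 6) = (3/9)(6/8)(5/7)(4/6)(3/5) = 1/14; P(data | r = 7) = (2/9)(7/8)(6/7)(5/6)(4/5) = 1/9; P(data | r = 8) = (1/9)(8/8)(7/7)(6/6)(5/5) = 1/9.
Multiplying each by its prior: 1/12 · 0 = 0, 1/3 · 2/63 = 2/189, 1/4 · 1/14 = 1/56, 1/12 · 1/9 = 1/108, 1/4 · 1/9 = 1/36; with total 11/168.
So P(r = 7 | data) = (1/108) / (11/168) = 14/99.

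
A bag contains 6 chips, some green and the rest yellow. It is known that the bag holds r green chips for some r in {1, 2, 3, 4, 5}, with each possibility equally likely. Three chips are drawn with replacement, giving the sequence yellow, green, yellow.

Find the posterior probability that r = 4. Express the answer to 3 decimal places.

0.152

Compute the likelihood of the observed sequence for each case: P(data | r = 1) = (5/6)(1/6)(5/6) = 25/216; P(data | r = 2) = (4/6)(2/6)(4/6) = 4/27; P(data | r = 3) = (3/6)(3/6)(3/6) = 1/8; P(data | r = 4) = (2/6)(4/6)(2/6) = 2/27; P(data | r = 5) = (1/6)(5/6)(1/6) = 5/216.
Weighting by the prior gives 1/5 · 25/216 = 5/216, 1/5 · 4/27 = 4/135, 1/5 · 1/8 = 1/40, 1/5 · 2/27 = 2/135, 1/5 · 5/216 = 1/216; these sum to 7/72.
Therefore the posterior P(r = 4 | data) = (2/135) / (7/72) = 16/105.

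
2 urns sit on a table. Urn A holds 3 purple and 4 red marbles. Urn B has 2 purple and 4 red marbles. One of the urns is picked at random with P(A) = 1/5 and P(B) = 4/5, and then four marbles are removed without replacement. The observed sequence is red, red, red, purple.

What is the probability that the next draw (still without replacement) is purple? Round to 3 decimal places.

0.523

Under each hypothesis, the probability of the observed sequence is: P(data | urn A) = (4/7)(3/6)(2/5)(3/4) = 3/35; P(data | urn B) = (4/6)(3/5)(2/4)(2/3) = 2/15.
Multiplying each by its prior: 1/5 · 3/35 = 3/175, 4/5 · 2/15 = 8/75; summing to 13/105.
Normalising, the posterior is P(urn A | data) = 9/65, P(urn B | data) = 56/65.
So P(purple next | data) = Σ P(purple next | H) P(H | data) = (2/3)(9/65) + (1/2)(56/65) = 34/65.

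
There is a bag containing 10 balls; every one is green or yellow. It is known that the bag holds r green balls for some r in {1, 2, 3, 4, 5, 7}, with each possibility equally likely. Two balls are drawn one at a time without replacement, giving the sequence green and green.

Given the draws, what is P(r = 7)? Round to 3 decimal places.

For each hypothesis, P(data | H) works out to: P(data | r = 1) = (1/10)(0/9) = 0; P(data | r = 2) = (2/10)(1/9) = 1/45; P(data | r = 3) = (3/10)(2/9) = 1/15; P(data | r = 4) = (4/10)(3/9) = 2/15; P(data | r = 5) = (5/10)(4/9) = 2/9; P(data | r = 7) = (7/10)(6/9) = 7/15.
Multiplying each by its prior: 1/6 · 0 = 0, 1/6 · 1/45 = 1/270, 1/6 · 1/15 = 1/90, 1/6 · 2/15 = 1/45, 1/6 · 2/9 = 1/27, 1/6 · 7/15 = 7/90; with total 41/270.
Therefore the posterior P(r = 7 | data) = (7/90) / (41/270) = 21/41.

0.512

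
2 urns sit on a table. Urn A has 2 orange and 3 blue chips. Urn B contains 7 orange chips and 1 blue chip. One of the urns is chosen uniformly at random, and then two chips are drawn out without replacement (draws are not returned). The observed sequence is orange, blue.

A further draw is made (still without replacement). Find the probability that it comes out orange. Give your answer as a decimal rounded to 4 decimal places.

The likelihood of the observed sequence under each hypothesis: P(data | urn A) = (2/5)(3/4) = 3/10; P(data | urn B) = (7/8)(1/7) = 1/8.
The prior-weighted likelihoods are 1/2 · 3/10 = 3/20, 1/2 · 1/8 = 1/16; summing to 17/80.
The posterior is then P(urn A | data) = 12/17, P(urn B | data) = 5/17.
Averaging over the posterior, P(orange next | data) = (1/3)(12/17) + (1)(5/17) = 9/17.

0.5294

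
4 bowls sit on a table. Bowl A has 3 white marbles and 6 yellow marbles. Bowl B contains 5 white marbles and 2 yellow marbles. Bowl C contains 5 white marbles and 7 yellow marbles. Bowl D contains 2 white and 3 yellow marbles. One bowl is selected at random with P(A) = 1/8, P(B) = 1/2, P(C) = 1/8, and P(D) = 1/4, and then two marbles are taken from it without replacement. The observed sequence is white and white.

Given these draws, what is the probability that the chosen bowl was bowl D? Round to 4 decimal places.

0.0855

For each hypothesis, P(data | H) works out to: P(data | bowl A) = (3/9)(2/8) = 0.083333; P(data | bowl B) = (5/7)(4/6) = 0.47619; P(data | bowl C) = (5/12)(4/11) = 0.15152; P(data | bowl D) = (2/5)(1/4) = 0.1.
Weighting by the prior gives 1/8 · 0.083333 = 0.010417, 1/2 · 0.47619 = 0.2381, 1/8 · 0.15152 = 0.018939, 1/4 · 0.1 = 0.025; these sum to 0.29245.
So P(bowl D | data) = (0.025) / (0.29245) = 0.085484.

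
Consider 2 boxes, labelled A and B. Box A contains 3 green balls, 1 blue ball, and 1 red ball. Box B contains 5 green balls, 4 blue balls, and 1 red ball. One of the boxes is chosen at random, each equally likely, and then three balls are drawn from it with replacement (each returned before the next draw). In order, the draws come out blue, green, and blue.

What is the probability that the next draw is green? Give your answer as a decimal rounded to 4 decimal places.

Compute the likelihood of the observed sequence for each case: P(data | box A) = (1/5)(3/5)(1/5) = 3/125; P(data | box B) = (4/10)(5/10)(4/10) = 2/25.
The prior-weighted likelihoods are 1/2 · 3/125 = 3/250, 1/2 · 2/25 = 1/25; with total 13/250.
Dividing through by the total gives posterior P(box A | data) = 3/13, P(box B | data) = 10/13.
The predictive probability is P(green next | data) = (3/5)(3/13) + (1/2)(10/13) = 34/65.

0.5231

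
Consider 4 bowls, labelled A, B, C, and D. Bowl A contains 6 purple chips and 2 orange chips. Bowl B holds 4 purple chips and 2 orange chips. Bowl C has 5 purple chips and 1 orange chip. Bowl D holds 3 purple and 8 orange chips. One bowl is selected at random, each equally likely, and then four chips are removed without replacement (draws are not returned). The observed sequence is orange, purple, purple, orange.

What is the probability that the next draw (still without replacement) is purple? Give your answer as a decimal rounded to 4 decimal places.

Under each hypothesis, the probability of the observed sequence is: P(data | bowl A) = (2/8)(6/7)(5/6)(1/5) = 0.035714; P(data | bowl B) = (2/6)(4/5)(3/4)(1/3) = 0.066667; P(data | bowl C) = (1/6)(5/5)(4/4)(0/3) = 0; P(data | bowl D) = (8/11)(3/10)(2/9)(7/8) = 0.042424.
Multiplying each by its prior: 1/4 · 0.035714 = 0.0089286, 1/4 · 0.066667 = 0.016667, 1/4 · 0 = 0, 1/4 · 0.042424 = 0.010606; with total 0.036201.
The posterior is then P(bowl A | data) = 0.24664, P(bowl B | data) = 0.46039, P(bowl C | data) = 0, P(bowl D | data) = 0.29297.
So P(purple next | data) = Σ P(purple next | H) P(H | data) = (1)(0.24664) + (1)(0.46039) + (1/7)(0.29297) = 0.74888.

0.7489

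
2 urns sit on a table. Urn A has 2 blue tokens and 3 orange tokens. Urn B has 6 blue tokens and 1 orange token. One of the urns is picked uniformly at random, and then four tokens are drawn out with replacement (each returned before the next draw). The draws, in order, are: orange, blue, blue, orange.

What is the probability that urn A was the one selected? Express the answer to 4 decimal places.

Under each hypothesis, the probability of the observed sequence is: P(data | urn A) = (3/5)(2/5)(2/5)(3/5) = 0.0576; P(data | urn B) = (1/7)(6/7)(6/7)(1/7) = 0.014994.
The prior-weighted likelihoods are 1/2 · 0.0576 = 0.0288, 1/2 · 0.014994 = 0.0074969; these sum to 0.036297.
By Bayes' rule, P(urn A | data) = (0.0288) / (0.036297) = 0.79346.

0.7935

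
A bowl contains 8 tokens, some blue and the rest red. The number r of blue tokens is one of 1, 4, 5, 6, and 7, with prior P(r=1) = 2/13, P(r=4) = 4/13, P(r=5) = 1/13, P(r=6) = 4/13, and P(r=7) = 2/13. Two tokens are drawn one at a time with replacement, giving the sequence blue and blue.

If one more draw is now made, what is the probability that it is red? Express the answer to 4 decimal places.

Compute the likelihood of the observed sequence for each case: P(data | r = 1) = (1/8)(1/8) = 1/64; P(data | r = 4) = (4/8)(4/8) = 1/4; P(data | r = 5) = (5/8)(5/8) = 25/64; P(data | r = 6) = (6/8)(6/8) = 9/16; P(data | r = 7) = (7/8)(7/8) = 49/64.
Multiplying each by its prior: 2/13 · 1/64 = 1/416, 4/13 · 1/4 = 1/13, 1/13 · 25/64 = 25/832, 4/13 · 9/16 = 9/52, 2/13 · 49/64 = 49/416; with total 333/832.
Dividing through by the total gives posterior P(r = 1 | data) = 0.006006, P(r = 4 | data) = 0.19219, P(r = 5 | data) = 0.075075, P(r = 6 | data) = 0.43243, P(r = 7 | data) = 0.29429.
The predictive probability is P(red next | data) = (7/8)(0.006006) + (1/2)(0.19219) + (3/8)(0.075075) + (1/4)(0.43243) + (1/8)(0.29429) = 0.2744.

0.2744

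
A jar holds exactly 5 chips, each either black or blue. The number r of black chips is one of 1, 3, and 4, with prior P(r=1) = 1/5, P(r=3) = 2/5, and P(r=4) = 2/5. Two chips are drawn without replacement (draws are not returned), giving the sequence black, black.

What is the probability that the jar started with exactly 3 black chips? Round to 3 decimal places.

For each hypothesis, P(data | H) works out to: P(data | r = 1) = (1/5)(0/4) = 0; P(data | r = 3) = (3/5)(2/4) = 3/10; P(data | r = 4) = (4/5)(3/4) = 3/5.
Weighting by the prior gives 1/5 · 0 = 0, 2/5 · 3/10 = 3/25, 2/5 · 3/5 = 6/25; these sum to 9/25.
So P(r = 3 | data) = (3/25) / (9/25) = 1/3.

0.333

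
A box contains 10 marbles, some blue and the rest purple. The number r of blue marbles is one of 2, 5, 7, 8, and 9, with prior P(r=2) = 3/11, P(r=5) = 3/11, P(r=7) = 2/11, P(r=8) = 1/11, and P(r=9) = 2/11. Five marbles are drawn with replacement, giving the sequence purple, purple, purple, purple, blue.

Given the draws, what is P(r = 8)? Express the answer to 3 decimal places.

Compute the likelihood of the observed sequence for each case: P(data | r = 2) = (8/10)(8/10)(8/10)(8/10)(2/10) = 0.08192; P(data | r = 5) = (5/10)(5/10)(5/10)(5/10)(5/10) = 0.03125; P(data | r = 7) = (3/10)(3/10)(3/10)(3/10)(7/10) = 0.00567; P(data | r = 8) = (2/10)(2/10)(2/10)(2/10)(8/10) = 0.00128; P(data | r = 9) = (1/10)(1/10)(1/10)(1/10)(9/10) = 9e-05.
The prior-weighted likelihoods are 3/11 · 0.08192 = 0.022342, 3/11 · 0.03125 = 0.0085227, 2/11 · 0.00567 = 0.0010309, 1/11 · 0.00128 = 0.00011636, 2/11 · 9e-05 = 1.6364e-05; these sum to 0.032028.
So P(r = 8 | data) = (0.00011636) / (0.032028) = 0.0036332.

0.004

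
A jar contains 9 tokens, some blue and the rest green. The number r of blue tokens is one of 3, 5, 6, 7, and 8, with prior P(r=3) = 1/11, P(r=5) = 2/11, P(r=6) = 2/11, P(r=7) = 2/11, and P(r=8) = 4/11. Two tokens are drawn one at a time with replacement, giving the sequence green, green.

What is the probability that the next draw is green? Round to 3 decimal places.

For each hypothesis, P(data | H) works out to: P(data | r = 3) = (6/9)(6/9) = 4/9; P(data | r = 5) = (4/9)(4/9) = 16/81; P(data | r = 6) = (3/9)(3/9) = 1/9; P(data | r = 7) = (2/9)(2/9) = 4/81; P(data | r = 8) = (1/9)(1/9) = 1/81.
Multiplying each by its prior: 1/11 · 4/9 = 4/99, 2/11 · 16/81 = 32/891, 2/11 · 1/9 = 2/99, 2/11 · 4/81 = 8/891, 4/11 · 1/81 = 4/891; with total 98/891.
Normalising, the posterior is P(r = 3 | data) = 18/49, P(r = 5 | data) = 16/49, P(r = 6 | data) = 9/49, P(r = 7 | data) = 4/49, P(r = 8 | data) = 2/49.
Averaging over the posterior, P(green next | data) = (2/3)(18/49) + (4/9)(16/49) + (1/3)(9/49) + (2/9)(4/49) + (1/9)(2/49) = 209/441.

0.474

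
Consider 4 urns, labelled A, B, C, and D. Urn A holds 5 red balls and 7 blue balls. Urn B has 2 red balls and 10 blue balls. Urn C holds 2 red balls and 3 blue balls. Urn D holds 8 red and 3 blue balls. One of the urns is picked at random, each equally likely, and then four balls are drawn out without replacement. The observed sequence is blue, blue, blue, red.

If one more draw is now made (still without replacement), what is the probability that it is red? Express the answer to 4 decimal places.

Under each hypothesis, the probability of the observed sequence is: P(data | urn A) = (7/12)(6/11)(5/10)(5/9) = 0.088384; P(data | urn B) = (10/12)(9/11)(8/10)(2/9) = 0.12121; P(data | urn C) = (3/5)(2/4)(1/3)(2/2) = 0.1; P(data | urn D) = (3/11)(2/10)(1/9)(8/8) = 0.0060606.
Weighting by the prior gives 1/4 · 0.088384 = 0.022096, 1/4 · 0.12121 = 0.030303, 1/4 · 0.1 = 0.025, 1/4 · 0.0060606 = 0.0015152; summing to 0.078914.
Dividing through by the total gives posterior P(urn A | data) = 0.28, P(urn B | data) = 0.384, P(urn C | data) = 0.3168, P(urn D | data) = 0.0192.
The predictive probability is P(red next | data) = (1/2)(0.28) + (1/8)(0.384) + (1)(0.3168) + (1)(0.0192) = 0.524.

0.5240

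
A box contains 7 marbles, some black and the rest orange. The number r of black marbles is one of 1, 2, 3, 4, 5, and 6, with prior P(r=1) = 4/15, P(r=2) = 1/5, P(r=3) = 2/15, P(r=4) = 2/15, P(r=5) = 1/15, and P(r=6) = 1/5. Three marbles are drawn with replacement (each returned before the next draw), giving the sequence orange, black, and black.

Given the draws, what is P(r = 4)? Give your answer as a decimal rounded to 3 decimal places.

0.234

Compute the likelihood of the observed sequence for each case: P(data | r = 1) = (6/7)(1/7)(1/7) = 0.017493; P(data | r = 2) = (5/7)(2/7)(2/7) = 0.058309; P(data | r = 3) = (4/7)(3/7)(3/7) = 0.10496; P(data | r = 4) = (3/7)(4/7)(4/7) = 0.13994; P(data | r = 5) = (2/7)(5/7)(5/7) = 0.14577; P(data | r = 6) = (1/7)(6/7)(6/7) = 0.10496.
Multiplying each by its prior: 4/15 · 0.017493 = 0.0046647, 1/5 · 0.058309 = 0.011662, 2/15 · 0.10496 = 0.013994, 2/15 · 0.13994 = 0.018659, 1/15 · 0.14577 = 0.0097182, 1/5 · 0.10496 = 0.020991; summing to 0.079689.
Hence P(r = 4 | data) = (0.018659) / (0.079689) = 0.23415.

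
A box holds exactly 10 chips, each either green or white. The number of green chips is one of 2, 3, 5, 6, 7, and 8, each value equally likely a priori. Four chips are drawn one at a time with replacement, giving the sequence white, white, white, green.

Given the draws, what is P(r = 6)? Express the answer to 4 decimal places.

For each hypothesis, P(data | H) works out to: P(data | r = 2) = (8/10)(8/10)(8/10)(2/10) = 0.1024; P(data | r = 3) = (7/10)(7/10)(7/10)(3/10) = 0.1029; P(data | r = 5) = (5/10)(5/10)(5/10)(5/10) = 0.0625; P(data | r = 6) = (4/10)(4/10)(4/10)(6/10) = 0.0384; P(data | r = 7) = (3/10)(3/10)(3/10)(7/10) = 0.0189; P(data | r = 8) = (2/10)(2/10)(2/10)(8/10) = 0.0064.
Multiplying each by its prior: 1/6 · 0.1024 = 0.017067, 1/6 · 0.1029 = 0.01715, 1/6 · 0.0625 = 0.010417, 1/6 · 0.0384 = 0.0064, 1/6 · 0.0189 = 0.00315, 1/6 · 0.0064 = 0.0010667; summing to 0.05525.
Therefore the posterior P(r = 6 | data) = (0.0064) / (0.05525) = 0.11584.

0.1158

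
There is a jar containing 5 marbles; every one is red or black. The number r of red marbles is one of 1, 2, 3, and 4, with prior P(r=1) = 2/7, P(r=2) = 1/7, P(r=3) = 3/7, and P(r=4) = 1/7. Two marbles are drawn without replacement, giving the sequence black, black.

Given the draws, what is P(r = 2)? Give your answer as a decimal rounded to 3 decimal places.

0.167

Compute the likelihood of the observed sequence for each case: P(data | r = 1) = (4/5)(3/4) = 3/5; P(data | r = 2) = (3/5)(2/4) = 3/10; P(data | r = 3) = (2/5)(1/4) = 1/10; P(data | r = 4) = (1/5)(0/4) = 0.
Multiplying each by its prior: 2/7 · 3/5 = 6/35, 1/7 · 3/10 = 3/70, 3/7 · 1/10 = 3/70, 1/7 · 0 = 0; with total 9/35.
By Bayes' rule, P(r = 2 | data) = (3/70) / (9/35) = 1/6.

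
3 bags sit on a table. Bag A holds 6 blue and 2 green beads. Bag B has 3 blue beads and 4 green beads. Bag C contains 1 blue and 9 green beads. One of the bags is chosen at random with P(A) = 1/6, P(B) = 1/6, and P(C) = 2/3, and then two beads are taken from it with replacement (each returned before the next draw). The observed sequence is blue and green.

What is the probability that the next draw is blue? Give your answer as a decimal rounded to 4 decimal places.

0.3554

Compute the likelihood of the observed sequence for each case: P(data | bag A) = (6/8)(2/8) = 0.1875; P(data | bag B) = (3/7)(4/7) = 0.2449; P(data | bag C) = (1/10)(9/10) = 0.09.
Multiplying each by its prior: 1/6 · 0.1875 = 0.03125, 1/6 · 0.2449 = 0.040816, 2/3 · 0.09 = 0.06; summing to 0.13207.
The posterior is then P(bag A | data) = 0.23662, P(bag B | data) = 0.30906, P(bag C | data) = 0.45432.
So P(blue next | data) = Σ P(blue next | H) P(H | data) = (3/4)(0.23662) + (3/7)(0.30906) + (1/10)(0.45432) = 0.35535.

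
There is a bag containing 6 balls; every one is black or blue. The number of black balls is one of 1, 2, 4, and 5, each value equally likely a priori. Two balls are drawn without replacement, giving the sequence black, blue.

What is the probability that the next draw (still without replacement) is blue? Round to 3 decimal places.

For each hypothesis, P(data | H) works out to: P(data | r = 1) = (1/6)(5/5) = 1/6; P(data | r = 2) = (2/6)(4/5) = 4/15; P(data | r = 4) = (4/6)(2/5) = 4/15; P(data | r = 5) = (5/6)(1/5) = 1/6.
The prior-weighted likelihoods are 1/4 · 1/6 = 1/24, 1/4 · 4/15 = 1/15, 1/4 · 4/15 = 1/15, 1/4 · 1/6 = 1/24; with total 13/60.
Normalising, the posterior is P(r = 1 | data) = 5/26, P(r = 2 | data) = 4/13, P(r = 4 | data) = 4/13, P(r = 5 | data) = 5/26.
The predictive probability is P(blue next | data) = (1)(5/26) + (3/4)(4/13) + (1/4)(4/13) + (0)(5/26) = 1/2.

0.500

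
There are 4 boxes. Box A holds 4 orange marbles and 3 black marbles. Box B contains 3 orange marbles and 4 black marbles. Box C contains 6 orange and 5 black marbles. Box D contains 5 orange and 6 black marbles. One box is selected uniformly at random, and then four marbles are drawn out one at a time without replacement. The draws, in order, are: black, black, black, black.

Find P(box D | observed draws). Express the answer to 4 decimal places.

0.5097

For each hypothesis, P(data | H) works out to: P(data | box A) = (3/7)(2/6)(1/5)(0/4) = 0; P(data | box B) = (4/7)(3/6)(2/5)(1/4) = 0.028571; P(data | box C) = (5/11)(4/10)(3/9)(2/8) = 0.015152; P(data | box D) = (6/11)(5/10)(4/9)(3/8) = 0.045455.
Multiplying each by its prior: 1/4 · 0 = 0, 1/4 · 0.028571 = 0.0071429, 1/4 · 0.015152 = 0.0037879, 1/4 · 0.045455 = 0.011364; with total 0.022294.
By Bayes' rule, P(box D | data) = (0.011364) / (0.022294) = 0.50971.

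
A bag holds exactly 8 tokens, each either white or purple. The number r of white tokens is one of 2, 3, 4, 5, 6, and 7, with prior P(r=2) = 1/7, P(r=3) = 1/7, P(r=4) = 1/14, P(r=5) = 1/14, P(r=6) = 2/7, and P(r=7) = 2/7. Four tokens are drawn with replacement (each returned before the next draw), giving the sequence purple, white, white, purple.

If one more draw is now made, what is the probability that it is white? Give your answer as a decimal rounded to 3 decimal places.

0.559

The likelihood of the observed sequence under each hypothesis: P(data | r = 2) = (6/8)(2/8)(2/8)(6/8) = 0.035156; P(data | r = 3) = (5/8)(3/8)(3/8)(5/8) = 0.054932; P(data | r = 4) = (4/8)(4/8)(4/8)(4/8) = 0.0625; P(data | r = 5) = (3/8)(5/8)(5/8)(3/8) = 0.054932; P(data | r = 6) = (2/8)(6/8)(6/8)(2/8) = 0.035156; P(data | r = 7) = (1/8)(7/8)(7/8)(1/8) = 0.011963.
Weighting by the prior gives 1/7 · 0.035156 = 0.0050223, 1/7 · 0.054932 = 0.0078474, 1/14 · 0.0625 = 0.0044643, 1/14 · 0.054932 = 0.0039237, 2/7 · 0.035156 = 0.010045, 2/7 · 0.011963 = 0.003418; summing to 0.03472.
Normalising, the posterior is P(r = 2 | data) = 0.14465, P(r = 3 | data) = 0.22602, P(r = 4 | data) = 0.12858, P(r = 5 | data) = 0.11301, P(r = 6 | data) = 0.2893, P(r = 7 | data) = 0.098443.
The predictive probability is P(white next | data) = (1/4)(0.14465) + (3/8)(0.22602) + (1/2)(0.12858) + (5/8)(0.11301) + (3/4)(0.2893) + (7/8)(0.098443) = 0.55895.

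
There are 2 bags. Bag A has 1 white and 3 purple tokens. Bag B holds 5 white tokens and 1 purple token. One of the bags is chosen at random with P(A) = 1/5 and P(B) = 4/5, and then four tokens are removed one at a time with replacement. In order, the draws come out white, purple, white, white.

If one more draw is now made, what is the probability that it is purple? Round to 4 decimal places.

0.1839

The likelihood of the observed sequence under each hypothesis: P(data | bag A) = (1/4)(3/4)(1/4)(1/4) = 0.011719; P(data | bag B) = (5/6)(1/6)(5/6)(5/6) = 0.096451.
Weighting by the prior gives 1/5 · 0.011719 = 0.0023437, 4/5 · 0.096451 = 0.07716; summing to 0.079504.
Normalising, the posterior is P(bag A | data) = 0.02948, P(bag B | data) = 0.97052.
So P(purple next | data) = Σ P(purple next | H) P(H | data) = (3/4)(0.02948) + (1/6)(0.97052) = 0.18386.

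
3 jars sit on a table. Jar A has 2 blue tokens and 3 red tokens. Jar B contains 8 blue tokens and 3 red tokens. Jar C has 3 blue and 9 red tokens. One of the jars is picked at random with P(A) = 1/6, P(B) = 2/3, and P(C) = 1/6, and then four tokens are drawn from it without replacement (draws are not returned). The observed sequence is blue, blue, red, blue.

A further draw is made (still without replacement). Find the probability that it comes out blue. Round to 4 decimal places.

The likelihood of the observed sequence under each hypothesis: P(data | jar A) = (2/5)(1/4)(3/3)(0/2) = 0; P(data | jar B) = (8/11)(7/10)(3/9)(6/8) = 0.12727; P(data | jar C) = (3/12)(2/11)(9/10)(1/9) = 0.0045455.
Weighting by the prior gives 1/6 · 0 = 0, 2/3 · 0.12727 = 0.084848, 1/6 · 0.0045455 = 0.00075758; with total 0.085606.
Normalising, the posterior is P(jar A | data) = 0, P(jar B | data) = 0.99115, P(jar C | data) = 0.0088496.
The predictive probability is P(blue next | data) = (5/7)(0.99115) + (0)(0.0088496) = 0.70796.

0.7080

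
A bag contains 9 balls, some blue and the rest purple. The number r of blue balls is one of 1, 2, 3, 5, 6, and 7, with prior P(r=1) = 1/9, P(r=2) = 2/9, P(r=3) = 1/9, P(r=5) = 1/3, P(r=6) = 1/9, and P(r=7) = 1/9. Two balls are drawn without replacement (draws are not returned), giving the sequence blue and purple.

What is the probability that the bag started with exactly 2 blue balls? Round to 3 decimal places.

For each hypothesis, P(data | H) works out to: P(data | r = 1) = (1/9)(8/8) = 1/9; P(data | r = 2) = (2/9)(7/8) = 7/36; P(data | r = 3) = (3/9)(6/8) = 1/4; P(data | r = 5) = (5/9)(4/8) = 5/18; P(data | r = 6) = (6/9)(3/8) = 1/4; P(data | r = 7) = (7/9)(2/8) = 7/36.
Multiplying each by its prior: 1/9 · 1/9 = 1/81, 2/9 · 7/36 = 7/162, 1/9 · 1/4 = 1/36, 1/3 · 5/18 = 5/54, 1/9 · 1/4 = 1/36, 1/9 · 7/36 = 7/324; summing to 73/324.
So P(r = 2 | data) = (7/162) / (73/324) = 14/73.

0.192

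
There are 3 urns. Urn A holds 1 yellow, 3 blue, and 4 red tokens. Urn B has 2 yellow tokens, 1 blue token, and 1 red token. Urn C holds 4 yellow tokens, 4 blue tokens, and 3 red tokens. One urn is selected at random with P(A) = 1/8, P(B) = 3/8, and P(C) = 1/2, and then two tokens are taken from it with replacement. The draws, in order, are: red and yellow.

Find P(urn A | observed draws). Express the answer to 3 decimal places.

For each hypothesis, P(data | H) works out to: P(data | urn A) = (4/8)(1/8) = 0.0625; P(data | urn B) = (1/4)(2/4) = 0.125; P(data | urn C) = (3/11)(4/11) = 0.099174.
Weighting by the prior gives 1/8 · 0.0625 = 0.0078125, 3/8 · 0.125 = 0.046875, 1/2 · 0.099174 = 0.049587; these sum to 0.10427.
Hence P(urn A | data) = (0.0078125) / (0.10427) = 0.074923.

0.075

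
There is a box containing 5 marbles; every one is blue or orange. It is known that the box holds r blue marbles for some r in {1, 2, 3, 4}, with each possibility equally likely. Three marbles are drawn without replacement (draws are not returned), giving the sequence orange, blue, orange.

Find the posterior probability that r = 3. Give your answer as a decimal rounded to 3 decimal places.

0.200

Under each hypothesis, the probability of the observed sequence is: P(data | r = 1) = (4/5)(1/4)(3/3) = 1/5; P(data | r = 2) = (3/5)(2/4)(2/3) = 1/5; P(data | r = 3) = (2/5)(3/4)(1/3) = 1/10; P(data | r = 4) = (1/5)(4/4)(0/3) = 0.
The prior-weighted likelihoods are 1/4 · 1/5 = 1/20, 1/4 · 1/5 = 1/20, 1/4 · 1/10 = 1/40, 1/4 · 0 = 0; these sum to 1/8.
Hence P(r = 3 | data) = (1/40) / (1/8) = 1/5.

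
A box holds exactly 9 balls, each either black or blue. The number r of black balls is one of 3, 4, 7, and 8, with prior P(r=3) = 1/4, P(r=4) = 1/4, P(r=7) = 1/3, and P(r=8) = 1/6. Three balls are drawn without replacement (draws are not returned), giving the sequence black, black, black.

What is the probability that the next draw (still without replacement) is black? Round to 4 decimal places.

0.7066

The likelihood of the observed sequence under each hypothesis: P(data | r = 3) = (3/9)(2/8)(1/7) = 1/84; P(data | r = 4) = (4/9)(3/8)(2/7) = 1/21; P(data | r = 7) = (7/9)(6/8)(5/7) = 5/12; P(data | r = 8) = (8/9)(7/8)(6/7) = 2/3.
Weighting by the prior gives 1/4 · 1/84 = 1/336, 1/4 · 1/21 = 1/84, 1/3 · 5/12 = 5/36, 1/6 · 2/3 = 1/9; these sum to 89/336.
Dividing through by the total gives posterior P(r = 3 | data) = 1/89, P(r = 4 | data) = 4/89, P(r = 7 | data) = 140/267, P(r = 8 | data) = 112/267.
So P(black next | data) = Σ P(black next | H) P(H | data) = (0)(1/89) + (1/6)(4/89) + (2/3)(140/267) + (5/6)(112/267) = 566/801.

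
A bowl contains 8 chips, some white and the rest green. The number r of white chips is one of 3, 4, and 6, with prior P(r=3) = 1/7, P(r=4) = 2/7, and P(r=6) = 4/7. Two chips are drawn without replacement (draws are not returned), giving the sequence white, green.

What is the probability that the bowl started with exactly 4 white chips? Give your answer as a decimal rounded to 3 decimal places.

0.337

Under each hypothesis, the probability of the observed sequence is: P(data | r = 3) = (3/8)(5/7) = 15/56; P(data | r = 4) = (4/8)(4/7) = 2/7; P(data | r = 6) = (6/8)(2/7) = 3/14.
Multiplying each by its prior: 1/7 · 15/56 = 15/392, 2/7 · 2/7 = 4/49, 4/7 · 3/14 = 6/49; summing to 95/392.
Therefore the posterior P(r = 4 | data) = (4/49) / (95/392) = 32/95.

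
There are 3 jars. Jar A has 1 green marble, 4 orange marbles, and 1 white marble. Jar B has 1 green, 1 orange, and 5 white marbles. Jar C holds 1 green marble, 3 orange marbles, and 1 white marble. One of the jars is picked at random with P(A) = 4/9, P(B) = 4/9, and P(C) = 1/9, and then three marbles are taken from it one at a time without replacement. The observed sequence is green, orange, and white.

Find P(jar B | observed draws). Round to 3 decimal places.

0.342

For each hypothesis, P(data | H) works out to: P(data | jar A) = (1/6)(4/5)(1/4) = 1/30; P(data | jar B) = (1/7)(1/6)(5/5) = 1/42; P(data | jar C) = (1/5)(3/4)(1/3) = 1/20.
Weighting by the prior gives 4/9 · 1/30 = 2/135, 4/9 · 1/42 = 2/189, 1/9 · 1/20 = 1/180; these sum to 13/420.
So P(jar B | data) = (2/189) / (13/420) = 40/117.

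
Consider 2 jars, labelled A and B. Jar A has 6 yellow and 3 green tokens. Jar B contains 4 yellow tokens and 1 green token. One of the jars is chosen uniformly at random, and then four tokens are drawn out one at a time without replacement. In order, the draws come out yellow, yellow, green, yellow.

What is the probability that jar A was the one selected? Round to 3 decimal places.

For each hypothesis, P(data | H) works out to: P(data | jar A) = (6/9)(5/8)(3/7)(4/6) = 5/42; P(data | jar B) = (4/5)(3/4)(1/3)(2/2) = 1/5.
The prior-weighted likelihoods are 1/2 · 5/42 = 5/84, 1/2 · 1/5 = 1/10; summing to 67/420.
By Bayes' rule, P(jar A | data) = (5/84) / (67/420) = 25/67.

0.373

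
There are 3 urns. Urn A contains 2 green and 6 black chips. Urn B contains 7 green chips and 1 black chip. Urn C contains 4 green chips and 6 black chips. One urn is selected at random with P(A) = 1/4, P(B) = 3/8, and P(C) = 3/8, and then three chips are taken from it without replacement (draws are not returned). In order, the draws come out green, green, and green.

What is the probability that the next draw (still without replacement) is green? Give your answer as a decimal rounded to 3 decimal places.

For each hypothesis, P(data | H) works out to: P(data | urn A) = (2/8)(1/7)(0/6) = 0; P(data | urn B) = (7/8)(6/7)(5/6) = 5/8; P(data | urn C) = (4/10)(3/9)(2/8) = 1/30.
Weighting by the prior gives 1/4 · 0 = 0, 3/8 · 5/8 = 15/64, 3/8 · 1/30 = 1/80; with total 79/320.
Dividing through by the total gives posterior P(urn A | data) = 0, P(urn B | data) = 75/79, P(urn C | data) = 4/79.
So P(green next | data) = Σ P(green next | H) P(H | data) = (4/5)(75/79) + (1/7)(4/79) = 424/553.

0.767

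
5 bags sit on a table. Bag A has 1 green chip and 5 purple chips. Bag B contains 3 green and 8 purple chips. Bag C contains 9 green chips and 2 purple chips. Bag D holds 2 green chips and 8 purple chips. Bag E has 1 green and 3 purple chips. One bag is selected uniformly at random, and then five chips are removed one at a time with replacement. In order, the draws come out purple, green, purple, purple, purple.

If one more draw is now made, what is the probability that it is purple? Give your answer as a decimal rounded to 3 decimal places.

0.777

For each hypothesis, P(data | H) works out to: P(data | bag A) = (5/6)(1/6)(5/6)(5/6)(5/6) = 0.080376; P(data | bag B) = (8/11)(3/11)(8/11)(8/11)(8/11) = 0.076299; P(data | bag C) = (2/11)(9/11)(2/11)(2/11)(2/11) = 0.00089413; P(data | bag D) = (8/10)(2/10)(8/10)(8/10)(8/10) = 0.08192; P(data | bag E) = (3/4)(1/4)(3/4)(3/4)(3/4) = 0.079102.
Multiplying each by its prior: 1/5 · 0.080376 = 0.016075, 1/5 · 0.076299 = 0.01526, 1/5 · 0.00089413 = 0.00017883, 1/5 · 0.08192 = 0.016384, 1/5 · 0.079102 = 0.01582; these sum to 0.063718.
The posterior is then P(bag A | data) = 0.25229, P(bag B | data) = 0.23949, P(bag C | data) = 0.0028065, P(bag D | data) = 0.25713, P(bag E | data) = 0.24829.
So P(purple next | data) = Σ P(purple next | H) P(H | data) = (5/6)(0.25229) + (8/11)(0.23949) + (2/11)(0.0028065) + (4/5)(0.25713) + (3/4)(0.24829) = 0.77684.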